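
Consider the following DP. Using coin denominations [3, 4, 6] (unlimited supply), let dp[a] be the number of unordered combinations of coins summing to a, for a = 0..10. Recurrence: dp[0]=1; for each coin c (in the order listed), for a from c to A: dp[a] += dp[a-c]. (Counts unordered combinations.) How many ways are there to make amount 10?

after  coin     0     1     2     3     4     5     6     7     8     9    10
          3     1     0     0     1     0     0     1     0     0     1     0
          4     1     0     0     1     1     0     1     1     1     1     1
          6     1     0     0     1     1     0     2     1     1     2     2

2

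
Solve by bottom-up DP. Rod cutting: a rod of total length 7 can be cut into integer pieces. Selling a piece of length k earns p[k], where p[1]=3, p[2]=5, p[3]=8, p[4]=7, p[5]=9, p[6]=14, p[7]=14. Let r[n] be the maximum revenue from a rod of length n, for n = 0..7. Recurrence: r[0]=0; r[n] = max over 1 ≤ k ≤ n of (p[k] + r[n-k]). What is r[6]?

18

   n    0    1    2    3    4    5    6    7
r[n]    0    3    6    9   12   15   18   21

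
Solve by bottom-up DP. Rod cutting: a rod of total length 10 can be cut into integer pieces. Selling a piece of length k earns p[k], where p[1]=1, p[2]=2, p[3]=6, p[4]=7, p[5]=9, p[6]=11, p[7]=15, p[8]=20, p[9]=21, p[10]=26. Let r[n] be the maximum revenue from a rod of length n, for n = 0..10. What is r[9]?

21

   n    0    1    2    3    4    5    6    7    8    9   10
r[n]    0    1    2    6    7    9   12   15   20   21   26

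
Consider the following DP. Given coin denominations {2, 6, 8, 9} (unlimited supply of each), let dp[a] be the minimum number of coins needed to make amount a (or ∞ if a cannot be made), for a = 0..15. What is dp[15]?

 a  0  1  2  3  4  5  6  7  8  9 10 11 12 13 14 15
dp  0  -  1  -  2  -  1  -  1  1  2  2  2  3  2  2
(- denotes ∞ / unreachable)

2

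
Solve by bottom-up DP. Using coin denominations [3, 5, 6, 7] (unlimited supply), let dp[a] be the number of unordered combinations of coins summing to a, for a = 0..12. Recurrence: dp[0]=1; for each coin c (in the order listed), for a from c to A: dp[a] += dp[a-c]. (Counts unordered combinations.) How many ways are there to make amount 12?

after  coin     0     1     2     3     4     5     6     7     8     9    10    11    12
          3     1     0     0     1     0     0     1     0     0     1     0     0     1
          5     1     0     0     1     0     1     1     0     1     1     1     1     1
          6     1     0     0     1     0     1     2     0     1     2     1     2     3
          7     1     0     0     1     0     1     2     1     1     2     2     2     4

4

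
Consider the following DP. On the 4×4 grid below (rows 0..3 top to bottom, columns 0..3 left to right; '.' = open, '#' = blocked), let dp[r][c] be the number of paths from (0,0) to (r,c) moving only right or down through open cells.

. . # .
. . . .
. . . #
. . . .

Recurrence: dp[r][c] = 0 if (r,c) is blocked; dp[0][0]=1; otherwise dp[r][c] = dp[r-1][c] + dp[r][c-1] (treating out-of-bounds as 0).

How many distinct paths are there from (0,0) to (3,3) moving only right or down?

9

r\c   0   1   2   3
  0   1   1   0   0
  1   1   2   2   2
  2   1   3   5   0
  3   1   4   9   9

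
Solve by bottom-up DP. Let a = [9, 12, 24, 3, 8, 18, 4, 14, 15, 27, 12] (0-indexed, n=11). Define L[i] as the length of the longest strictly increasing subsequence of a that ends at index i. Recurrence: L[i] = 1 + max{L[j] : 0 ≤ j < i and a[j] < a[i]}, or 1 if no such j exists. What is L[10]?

3

   i    0    1    2    3    4    5    6    7    8    9   10
a[i]    9   12   24    3    8   18    4   14   15   27   12
L[i]    1    2    3    1    2    3    2    3    4    5    3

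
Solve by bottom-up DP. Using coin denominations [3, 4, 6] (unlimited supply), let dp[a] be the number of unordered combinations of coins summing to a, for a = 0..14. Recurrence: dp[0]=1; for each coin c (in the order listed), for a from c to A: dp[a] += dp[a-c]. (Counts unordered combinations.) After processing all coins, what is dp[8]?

after  coin     0     1     2     3     4     5     6     7     8     9    10    11    12    13    14
          3     1     0     0     1     0     0     1     0     0     1     0     0     1     0     0
          4     1     0     0     1     1     0     1     1     1     1     1     1     2     1     1
          6     1     0     0     1     1     0     2     1     1     2     2     1     4     2     2

1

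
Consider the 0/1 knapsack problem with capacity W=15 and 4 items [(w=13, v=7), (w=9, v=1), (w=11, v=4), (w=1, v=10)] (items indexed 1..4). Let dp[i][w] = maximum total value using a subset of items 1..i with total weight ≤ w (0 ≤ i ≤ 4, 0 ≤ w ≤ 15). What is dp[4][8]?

i\w   0   1   2   3   4   5   6   7   8   9  10  11  12  13  14  15
  0   0   0   0   0   0   0   0   0   0   0   0   0   0   0   0   0
  1   0   0   0   0   0   0   0   0   0   0   0   0   0   7   7   7
  2   0   0   0   0   0   0   0   0   0   1   1   1   1   7   7   7
  3   0   0   0   0   0   0   0   0   0   1   1   4   4   7   7   7
  4   0  10  10  10  10  10  10  10  10  10  11  11  14  14  17  17

10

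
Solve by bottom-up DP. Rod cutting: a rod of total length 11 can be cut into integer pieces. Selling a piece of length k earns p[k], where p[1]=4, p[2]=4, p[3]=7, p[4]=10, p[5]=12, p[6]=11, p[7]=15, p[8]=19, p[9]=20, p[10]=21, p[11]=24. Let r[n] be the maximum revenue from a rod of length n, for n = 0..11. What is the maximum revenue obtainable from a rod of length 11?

   n    0    1    2    3    4    5    6    7    8    9   10   11
r[n]    0    4    8   12   16   20   24   28   32   36   40   44

44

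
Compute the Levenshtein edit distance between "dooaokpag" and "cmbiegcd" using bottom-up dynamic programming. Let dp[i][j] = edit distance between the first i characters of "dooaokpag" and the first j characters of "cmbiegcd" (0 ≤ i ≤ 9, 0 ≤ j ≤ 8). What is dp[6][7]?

7

   ''  c  m  b  i  e  g  c  d
''  0  1  2  3  4  5  6  7  8
 d  1  1  2  3  4  5  6  7  7
 o  2  2  2  3  4  5  6  7  8
 o  3  3  3  3  4  5  6  7  8
 a  4  4  4  4  4  5  6  7  8
 o  5  5  5  5  5  5  6  7  8
 k  6  6  6  6  6  6  6  7  8
 p  7  7  7  7  7  7  7  7  8
 a  8  8  8  8  8  8  8  8  8
 g  9  9  9  9  9  9  8  9  9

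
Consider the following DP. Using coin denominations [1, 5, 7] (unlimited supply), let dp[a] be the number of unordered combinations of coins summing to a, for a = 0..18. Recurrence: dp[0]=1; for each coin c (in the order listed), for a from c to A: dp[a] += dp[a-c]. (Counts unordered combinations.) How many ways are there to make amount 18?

after  coin     0     1     2     3     4     5     6     7     8     9    10    11    12    13    14    15    16    17    18
          1     1     1     1     1     1     1     1     1     1     1     1     1     1     1     1     1     1     1     1
          5     1     1     1     1     1     2     2     2     2     2     3     3     3     3     3     4     4     4     4
          7     1     1     1     1     1     2     2     3     3     3     4     4     5     5     6     7     7     8     8

8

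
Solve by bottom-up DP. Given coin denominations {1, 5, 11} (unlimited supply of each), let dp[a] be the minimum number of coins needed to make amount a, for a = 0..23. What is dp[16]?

 a  0  1  2  3  4  5  6  7  8  9 10 11 12 13 14 15 16 17 18 19 20 21 22 23
dp  0  1  2  3  4  1  2  3  4  5  2  1  2  3  4  3  2  3  4  5  4  3  2  3

2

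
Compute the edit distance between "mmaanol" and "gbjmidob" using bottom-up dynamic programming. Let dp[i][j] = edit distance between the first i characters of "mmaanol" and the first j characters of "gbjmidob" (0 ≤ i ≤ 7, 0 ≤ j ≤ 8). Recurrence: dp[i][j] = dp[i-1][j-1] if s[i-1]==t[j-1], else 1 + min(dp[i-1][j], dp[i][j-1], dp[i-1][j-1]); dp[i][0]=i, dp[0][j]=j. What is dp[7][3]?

   ''  g  b  j  m  i  d  o  b
''  0  1  2  3  4  5  6  7  8
 m  1  1  2  3  3  4  5  6  7
 m  2  2  2  3  3  4  5  6  7
 a  3  3  3  3  4  4  5  6  7
 a  4  4  4  4  4  5  5  6  7
 n  5  5  5  5  5  5  6  6  7
 o  6  6  6  6  6  6  6  6  7
 l  7  7  7  7  7  7  7  7  7

7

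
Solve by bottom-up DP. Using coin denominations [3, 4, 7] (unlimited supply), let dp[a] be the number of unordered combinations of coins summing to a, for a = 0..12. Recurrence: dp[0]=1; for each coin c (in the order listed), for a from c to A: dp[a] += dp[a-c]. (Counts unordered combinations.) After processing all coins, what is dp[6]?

after  coin     0     1     2     3     4     5     6     7     8     9    10    11    12
          3     1     0     0     1     0     0     1     0     0     1     0     0     1
          4     1     0     0     1     1     0     1     1     1     1     1     1     2
          7     1     0     0     1     1     0     1     2     1     1     2     2     2

1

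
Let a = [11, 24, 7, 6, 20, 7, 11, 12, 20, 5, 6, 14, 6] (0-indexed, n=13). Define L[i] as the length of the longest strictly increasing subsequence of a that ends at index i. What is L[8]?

   i    0    1    2    3    4    5    6    7    8    9   10   11   12
a[i]   11   24    7    6   20    7   11   12   20    5    6   14    6
L[i]    1    2    1    1    2    2    3    4    5    1    2    5    2

5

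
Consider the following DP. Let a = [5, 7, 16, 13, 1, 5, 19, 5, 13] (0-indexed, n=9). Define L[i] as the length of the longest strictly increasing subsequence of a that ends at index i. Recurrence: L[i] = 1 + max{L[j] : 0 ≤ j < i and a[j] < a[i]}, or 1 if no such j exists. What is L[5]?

   i    0    1    2    3    4    5    6    7    8
a[i]    5    7   16   13    1    5   19    5   13
L[i]    1    2    3    3    1    2    4    2    3

2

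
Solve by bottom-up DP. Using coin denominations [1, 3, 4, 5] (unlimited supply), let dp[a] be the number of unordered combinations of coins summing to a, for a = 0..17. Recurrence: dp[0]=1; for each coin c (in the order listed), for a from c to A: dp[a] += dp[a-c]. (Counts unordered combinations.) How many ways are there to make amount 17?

35

after  coin     0     1     2     3     4     5     6     7     8     9    10    11    12    13    14    15    16    17
          1     1     1     1     1     1     1     1     1     1     1     1     1     1     1     1     1     1     1
          3     1     1     1     2     2     2     3     3     3     4     4     4     5     5     5     6     6     6
          4     1     1     1     2     3     3     4     5     6     7     8     9    11    12    13    15    17    18
          5     1     1     1     2     3     4     5     6     8    10    12    14    17    20    23    27    31    35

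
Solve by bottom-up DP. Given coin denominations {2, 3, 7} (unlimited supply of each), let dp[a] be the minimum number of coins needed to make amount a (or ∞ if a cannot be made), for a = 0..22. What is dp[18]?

4

 a  0  1  2  3  4  5  6  7  8  9 10 11 12 13 14 15 16 17 18 19 20 21 22
dp  0  -  1  1  2  2  2  1  3  2  2  3  3  3  2  4  3  3  4  4  4  3  5
(- denotes ∞ / unreachable)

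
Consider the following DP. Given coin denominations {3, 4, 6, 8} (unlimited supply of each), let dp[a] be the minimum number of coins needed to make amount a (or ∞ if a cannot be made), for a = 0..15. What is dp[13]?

 a  0  1  2  3  4  5  6  7  8  9 10 11 12 13 14 15
dp  0  -  -  1  1  -  1  2  1  2  2  2  2  3  2  3
(- denotes ∞ / unreachable)

3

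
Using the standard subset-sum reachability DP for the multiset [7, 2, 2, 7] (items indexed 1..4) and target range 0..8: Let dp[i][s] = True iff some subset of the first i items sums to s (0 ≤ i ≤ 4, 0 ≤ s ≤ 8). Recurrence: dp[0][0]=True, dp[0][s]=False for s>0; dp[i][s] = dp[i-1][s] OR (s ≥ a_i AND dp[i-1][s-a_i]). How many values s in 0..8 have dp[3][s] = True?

4

i\s   0   1   2   3   4   5   6   7   8
  0   T   F   F   F   F   F   F   F   F
  1   T   F   F   F   F   F   F   T   F
  2   T   F   T   F   F   F   F   T   F
  3   T   F   T   F   T   F   F   T   F
  4   T   F   T   F   T   F   F   T   F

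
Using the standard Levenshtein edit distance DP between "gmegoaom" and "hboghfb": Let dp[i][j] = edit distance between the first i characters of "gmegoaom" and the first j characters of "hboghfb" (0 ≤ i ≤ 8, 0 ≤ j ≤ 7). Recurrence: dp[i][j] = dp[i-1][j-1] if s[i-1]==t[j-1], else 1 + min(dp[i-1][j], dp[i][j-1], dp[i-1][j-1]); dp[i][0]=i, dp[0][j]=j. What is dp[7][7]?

   ''  h  b  o  g  h  f  b
''  0  1  2  3  4  5  6  7
 g  1  1  2  3  3  4  5  6
 m  2  2  2  3  4  4  5  6
 e  3  3  3  3  4  5  5  6
 g  4  4  4  4  3  4  5  6
 o  5  5  5  4  4  4  5  6
 a  6  6  6  5  5  5  5  6
 o  7  7  7  6  6  6  6  6
 m  8  8  8  7  7  7  7  7

6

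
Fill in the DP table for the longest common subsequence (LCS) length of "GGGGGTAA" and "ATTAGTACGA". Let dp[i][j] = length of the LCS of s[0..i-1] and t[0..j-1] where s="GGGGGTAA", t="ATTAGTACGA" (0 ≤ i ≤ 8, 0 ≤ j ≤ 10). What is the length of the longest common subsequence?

4

   ''  A  T  T  A  G  T  A  C  G  A
''  0  0  0  0  0  0  0  0  0  0  0
 G  0  0  0  0  0  1  1  1  1  1  1
 G  0  0  0  0  0  1  1  1  1  2  2
 G  0  0  0  0  0  1  1  1  1  2  2
 G  0  0  0  0  0  1  1  1  1  2  2
 G  0  0  0  0  0  1  1  1  1  2  2
 T  0  0  1  1  1  1  2  2  2  2  2
 A  0  1  1  1  2  2  2  3  3  3  3
 A  0  1  1  1  2  2  2  3  3  3  4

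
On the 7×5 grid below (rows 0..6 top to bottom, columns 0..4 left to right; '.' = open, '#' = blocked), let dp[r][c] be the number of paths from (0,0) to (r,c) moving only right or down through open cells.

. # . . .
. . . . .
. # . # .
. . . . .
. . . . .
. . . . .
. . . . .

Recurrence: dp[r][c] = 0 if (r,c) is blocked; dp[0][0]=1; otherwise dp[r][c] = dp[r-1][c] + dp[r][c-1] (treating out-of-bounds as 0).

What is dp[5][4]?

r\c   0   1   2   3   4
  0   1   0   0   0   0
  1   1   1   1   1   1
  2   1   0   1   0   1
  3   1   1   2   2   3
  4   1   2   4   6   9
  5   1   3   7  13  22
  6   1   4  11  24  46

22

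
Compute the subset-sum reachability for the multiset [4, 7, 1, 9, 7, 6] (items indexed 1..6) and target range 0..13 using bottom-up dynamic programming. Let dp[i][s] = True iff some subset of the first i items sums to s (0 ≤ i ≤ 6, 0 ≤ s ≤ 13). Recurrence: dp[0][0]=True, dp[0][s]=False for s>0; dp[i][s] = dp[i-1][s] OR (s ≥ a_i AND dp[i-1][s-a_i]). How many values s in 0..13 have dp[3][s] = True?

8

i\s   0   1   2   3   4   5   6   7   8   9  10  11  12  13
  0   T   F   F   F   F   F   F   F   F   F   F   F   F   F
  1   T   F   F   F   T   F   F   F   F   F   F   F   F   F
  2   T   F   F   F   T   F   F   T   F   F   F   T   F   F
  3   T   T   F   F   T   T   F   T   T   F   F   T   T   F
  4   T   T   F   F   T   T   F   T   T   T   T   T   T   T
  5   T   T   F   F   T   T   F   T   T   T   T   T   T   T
  6   T   T   F   F   T   T   T   T   T   T   T   T   T   T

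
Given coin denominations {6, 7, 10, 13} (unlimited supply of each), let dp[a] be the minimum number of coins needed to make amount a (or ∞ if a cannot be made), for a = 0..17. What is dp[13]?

1

 a  0  1  2  3  4  5  6  7  8  9 10 11 12 13 14 15 16 17
dp  0  -  -  -  -  -  1  1  -  -  1  -  2  1  2  -  2  2
(- denotes ∞ / unreachable)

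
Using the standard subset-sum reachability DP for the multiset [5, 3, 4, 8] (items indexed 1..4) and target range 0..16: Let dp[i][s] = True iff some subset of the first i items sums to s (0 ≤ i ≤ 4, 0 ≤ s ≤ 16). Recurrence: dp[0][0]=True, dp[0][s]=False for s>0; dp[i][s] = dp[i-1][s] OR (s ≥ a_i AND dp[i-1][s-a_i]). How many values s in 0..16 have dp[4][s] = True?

i\s   0   1   2   3   4   5   6   7   8   9  10  11  12  13  14  15  16
  0   T   F   F   F   F   F   F   F   F   F   F   F   F   F   F   F   F
  1   T   F   F   F   F   T   F   F   F   F   F   F   F   F   F   F   F
  2   T   F   F   T   F   T   F   F   T   F   F   F   F   F   F   F   F
  3   T   F   F   T   T   T   F   T   T   T   F   F   T   F   F   F   F
  4   T   F   F   T   T   T   F   T   T   T   F   T   T   T   F   T   T

12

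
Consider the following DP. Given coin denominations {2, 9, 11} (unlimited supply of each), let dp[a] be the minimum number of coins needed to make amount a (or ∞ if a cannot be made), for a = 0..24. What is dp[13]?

2

 a  0  1  2  3  4  5  6  7  8  9 10 11 12 13 14 15 16 17 18 19 20 21 22 23 24
dp  0  -  1  -  2  -  3  -  4  1  5  1  6  2  7  3  8  4  2  5  2  6  2  7  3
(- denotes ∞ / unreachable)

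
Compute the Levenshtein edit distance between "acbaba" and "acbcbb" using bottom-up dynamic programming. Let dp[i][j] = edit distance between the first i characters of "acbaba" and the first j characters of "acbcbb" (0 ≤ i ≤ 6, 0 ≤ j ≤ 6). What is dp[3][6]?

   ''  a  c  b  c  b  b
''  0  1  2  3  4  5  6
 a  1  0  1  2  3  4  5
 c  2  1  0  1  2  3  4
 b  3  2  1  0  1  2  3
 a  4  3  2  1  1  2  3
 b  5  4  3  2  2  1  2
 a  6  5  4  3  3  2  2

3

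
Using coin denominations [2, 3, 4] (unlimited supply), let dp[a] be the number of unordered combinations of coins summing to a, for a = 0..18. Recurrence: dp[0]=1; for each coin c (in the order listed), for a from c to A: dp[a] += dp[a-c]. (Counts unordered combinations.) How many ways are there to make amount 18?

12

after  coin     0     1     2     3     4     5     6     7     8     9    10    11    12    13    14    15    16    17    18
          2     1     0     1     0     1     0     1     0     1     0     1     0     1     0     1     0     1     0     1
          3     1     0     1     1     1     1     2     1     2     2     2     2     3     2     3     3     3     3     4
          4     1     0     1     1     2     1     3     2     4     3     5     4     7     5     8     7    10     8    12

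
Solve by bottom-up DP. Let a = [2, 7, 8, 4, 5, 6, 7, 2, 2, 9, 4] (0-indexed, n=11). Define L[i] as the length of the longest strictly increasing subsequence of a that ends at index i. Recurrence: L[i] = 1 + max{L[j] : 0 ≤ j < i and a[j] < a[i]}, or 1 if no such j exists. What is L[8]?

1

   i    0    1    2    3    4    5    6    7    8    9   10
a[i]    2    7    8    4    5    6    7    2    2    9    4
L[i]    1    2    3    2    3    4    5    1    1    6    2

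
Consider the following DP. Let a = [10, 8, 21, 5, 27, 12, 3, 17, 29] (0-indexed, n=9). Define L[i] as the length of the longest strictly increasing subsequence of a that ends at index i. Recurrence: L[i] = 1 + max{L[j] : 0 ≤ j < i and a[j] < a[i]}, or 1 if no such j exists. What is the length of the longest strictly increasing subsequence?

4

   i    0    1    2    3    4    5    6    7    8
a[i]   10    8   21    5   27   12    3   17   29
L[i]    1    1    2    1    3    2    1    3    4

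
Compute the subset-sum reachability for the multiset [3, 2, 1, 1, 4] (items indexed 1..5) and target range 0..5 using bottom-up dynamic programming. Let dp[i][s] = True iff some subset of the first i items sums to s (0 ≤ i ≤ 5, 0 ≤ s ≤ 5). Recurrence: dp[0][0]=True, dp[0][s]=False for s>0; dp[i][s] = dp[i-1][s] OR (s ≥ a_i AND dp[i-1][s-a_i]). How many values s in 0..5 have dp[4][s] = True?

i\s   0   1   2   3   4   5
  0   T   F   F   F   F   F
  1   T   F   F   T   F   F
  2   T   F   T   T   F   T
  3   T   T   T   T   T   T
  4   T   T   T   T   T   T
  5   T   T   T   T   T   T

6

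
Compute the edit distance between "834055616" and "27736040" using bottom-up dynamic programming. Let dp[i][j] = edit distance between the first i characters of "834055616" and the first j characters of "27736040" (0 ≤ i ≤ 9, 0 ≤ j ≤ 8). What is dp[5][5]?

   ''  2  7  7  3  6  0  4  0
''  0  1  2  3  4  5  6  7  8
 8  1  1  2  3  4  5  6  7  8
 3  2  2  2  3  3  4  5  6  7
 4  3  3  3  3  4  4  5  5  6
 0  4  4  4  4  4  5  4  5  5
 5  5  5  5  5  5  5  5  5  6
 5  6  6  6  6  6  6  6  6  6
 6  7  7  7  7  7  6  7  7  7
 1  8  8  8  8  8  7  7  8  8
 6  9  9  9  9  9  8  8  8  9

5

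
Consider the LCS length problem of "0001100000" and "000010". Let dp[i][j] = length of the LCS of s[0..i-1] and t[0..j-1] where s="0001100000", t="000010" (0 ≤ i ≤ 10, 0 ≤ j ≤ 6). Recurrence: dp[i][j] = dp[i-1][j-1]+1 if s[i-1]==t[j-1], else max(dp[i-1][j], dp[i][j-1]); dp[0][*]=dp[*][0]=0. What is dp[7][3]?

   ''  0  0  0  0  1  0
''  0  0  0  0  0  0  0
 0  0  1  1  1  1  1  1
 0  0  1  2  2  2  2  2
 0  0  1  2  3  3  3  3
 1  0  1  2  3  3  4  4
 1  0  1  2  3  3  4  4
 0  0  1  2  3  4  4  5
 0  0  1  2  3  4  4  5
 0  0  1  2  3  4  4  5
 0  0  1  2  3  4  4  5
 0  0  1  2  3  4  4  5

3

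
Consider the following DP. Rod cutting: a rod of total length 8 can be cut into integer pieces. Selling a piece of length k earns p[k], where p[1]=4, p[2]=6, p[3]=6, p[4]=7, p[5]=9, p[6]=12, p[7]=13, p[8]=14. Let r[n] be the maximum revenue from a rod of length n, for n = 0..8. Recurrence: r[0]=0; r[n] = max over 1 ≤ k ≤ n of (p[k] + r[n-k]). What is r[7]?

28

   n    0    1    2    3    4    5    6    7    8
r[n]    0    4    8   12   16   20   24   28   32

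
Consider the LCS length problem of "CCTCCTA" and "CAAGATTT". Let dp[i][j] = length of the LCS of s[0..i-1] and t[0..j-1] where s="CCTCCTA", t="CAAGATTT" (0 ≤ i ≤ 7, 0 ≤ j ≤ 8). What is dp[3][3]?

1

   ''  C  A  A  G  A  T  T  T
''  0  0  0  0  0  0  0  0  0
 C  0  1  1  1  1  1  1  1  1
 C  0  1  1  1  1  1  1  1  1
 T  0  1  1  1  1  1  2  2  2
 C  0  1  1  1  1  1  2  2  2
 C  0  1  1  1  1  1  2  2  2
 T  0  1  1  1  1  1  2  3  3
 A  0  1  2  2  2  2  2  3  3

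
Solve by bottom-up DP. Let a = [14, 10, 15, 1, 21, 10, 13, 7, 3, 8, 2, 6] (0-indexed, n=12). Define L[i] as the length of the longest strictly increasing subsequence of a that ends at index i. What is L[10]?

2

   i    0    1    2    3    4    5    6    7    8    9   10   11
a[i]   14   10   15    1   21   10   13    7    3    8    2    6
L[i]    1    1    2    1    3    2    3    2    2    3    2    3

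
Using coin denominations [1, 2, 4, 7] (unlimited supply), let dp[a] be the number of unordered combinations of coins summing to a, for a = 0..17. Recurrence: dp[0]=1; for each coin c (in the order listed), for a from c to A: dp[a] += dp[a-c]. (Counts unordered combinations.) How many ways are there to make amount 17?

after  coin     0     1     2     3     4     5     6     7     8     9    10    11    12    13    14    15    16    17
          1     1     1     1     1     1     1     1     1     1     1     1     1     1     1     1     1     1     1
          2     1     1     2     2     3     3     4     4     5     5     6     6     7     7     8     8     9     9
          4     1     1     2     2     4     4     6     6     9     9    12    12    16    16    20    20    25    25
          7     1     1     2     2     4     4     6     7    10    11    14    16    20    22    27    30    36    39

39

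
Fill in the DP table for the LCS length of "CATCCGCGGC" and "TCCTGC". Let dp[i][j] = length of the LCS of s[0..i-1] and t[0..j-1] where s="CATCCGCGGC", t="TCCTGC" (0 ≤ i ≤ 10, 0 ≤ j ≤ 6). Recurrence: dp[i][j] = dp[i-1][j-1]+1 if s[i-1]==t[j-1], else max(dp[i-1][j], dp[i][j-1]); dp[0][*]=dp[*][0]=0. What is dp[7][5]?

4

   ''  T  C  C  T  G  C
''  0  0  0  0  0  0  0
 C  0  0  1  1  1  1  1
 A  0  0  1  1  1  1  1
 T  0  1  1  1  2  2  2
 C  0  1  2  2  2  2  3
 C  0  1  2  3  3  3  3
 G  0  1  2  3  3  4  4
 C  0  1  2  3  3  4  5
 G  0  1  2  3  3  4  5
 G  0  1  2  3  3  4  5
 C  0  1  2  3  3  4  5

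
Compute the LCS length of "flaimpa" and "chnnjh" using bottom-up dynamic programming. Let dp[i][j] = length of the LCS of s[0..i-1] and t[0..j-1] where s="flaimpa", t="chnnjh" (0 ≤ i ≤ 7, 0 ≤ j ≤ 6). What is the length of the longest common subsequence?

   ''  c  h  n  n  j  h
''  0  0  0  0  0  0  0
 f  0  0  0  0  0  0  0
 l  0  0  0  0  0  0  0
 a  0  0  0  0  0  0  0
 i  0  0  0  0  0  0  0
 m  0  0  0  0  0  0  0
 p  0  0  0  0  0  0  0
 a  0  0  0  0  0  0  0

0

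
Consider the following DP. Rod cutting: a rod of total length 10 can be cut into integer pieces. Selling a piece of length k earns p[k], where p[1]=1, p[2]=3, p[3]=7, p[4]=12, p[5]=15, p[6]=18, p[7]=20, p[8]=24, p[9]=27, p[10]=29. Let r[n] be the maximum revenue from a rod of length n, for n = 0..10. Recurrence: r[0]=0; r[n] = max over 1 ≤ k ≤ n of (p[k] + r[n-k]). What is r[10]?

   n    0    1    2    3    4    5    6    7    8    9   10
r[n]    0    1    3    7   12   15   18   20   24   27   30

30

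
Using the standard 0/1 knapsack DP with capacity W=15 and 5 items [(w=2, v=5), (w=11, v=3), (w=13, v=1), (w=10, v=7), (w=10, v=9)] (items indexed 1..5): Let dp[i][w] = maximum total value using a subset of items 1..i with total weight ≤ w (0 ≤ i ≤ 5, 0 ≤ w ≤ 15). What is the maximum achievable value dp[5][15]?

i\w   0   1   2   3   4   5   6   7   8   9  10  11  12  13  14  15
  0   0   0   0   0   0   0   0   0   0   0   0   0   0   0   0   0
  1   0   0   5   5   5   5   5   5   5   5   5   5   5   5   5   5
  2   0   0   5   5   5   5   5   5   5   5   5   5   5   8   8   8
  3   0   0   5   5   5   5   5   5   5   5   5   5   5   8   8   8
  4   0   0   5   5   5   5   5   5   5   5   7   7  12  12  12  12
  5   0   0   5   5   5   5   5   5   5   5   9   9  14  14  14  14

14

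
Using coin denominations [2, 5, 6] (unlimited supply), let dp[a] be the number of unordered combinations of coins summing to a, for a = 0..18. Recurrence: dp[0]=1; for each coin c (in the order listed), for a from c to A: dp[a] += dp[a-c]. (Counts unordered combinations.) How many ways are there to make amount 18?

after  coin     0     1     2     3     4     5     6     7     8     9    10    11    12    13    14    15    16    17    18
          2     1     0     1     0     1     0     1     0     1     0     1     0     1     0     1     0     1     0     1
          5     1     0     1     0     1     1     1     1     1     1     2     1     2     1     2     2     2     2     2
          6     1     0     1     0     1     1     2     1     2     1     3     2     4     2     4     3     5     4     6

6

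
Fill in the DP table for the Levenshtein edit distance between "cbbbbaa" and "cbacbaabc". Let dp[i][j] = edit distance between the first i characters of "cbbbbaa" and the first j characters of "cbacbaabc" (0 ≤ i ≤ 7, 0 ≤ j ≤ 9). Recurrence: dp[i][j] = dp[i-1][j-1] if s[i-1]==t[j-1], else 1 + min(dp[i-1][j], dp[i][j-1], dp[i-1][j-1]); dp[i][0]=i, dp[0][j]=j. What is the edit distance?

4

   ''  c  b  a  c  b  a  a  b  c
''  0  1  2  3  4  5  6  7  8  9
 c  1  0  1  2  3  4  5  6  7  8
 b  2  1  0  1  2  3  4  5  6  7
 b  3  2  1  1  2  2  3  4  5  6
 b  4  3  2  2  2  2  3  4  4  5
 b  5  4  3  3  3  2  3  4  4  5
 a  6  5  4  3  4  3  2  3  4  5
 a  7  6  5  4  4  4  3  2  3  4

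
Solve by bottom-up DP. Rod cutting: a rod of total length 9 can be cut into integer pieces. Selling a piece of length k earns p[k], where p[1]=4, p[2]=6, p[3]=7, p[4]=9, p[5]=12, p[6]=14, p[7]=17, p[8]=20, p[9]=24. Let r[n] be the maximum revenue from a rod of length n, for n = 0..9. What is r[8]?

32

   n    0    1    2    3    4    5    6    7    8    9
r[n]    0    4    8   12   16   20   24   28   32   36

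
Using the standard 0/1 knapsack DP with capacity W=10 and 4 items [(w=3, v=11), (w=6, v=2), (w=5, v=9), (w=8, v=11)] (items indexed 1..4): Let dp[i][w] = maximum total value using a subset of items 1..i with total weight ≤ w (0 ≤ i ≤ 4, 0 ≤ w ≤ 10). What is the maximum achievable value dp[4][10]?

20

i\w   0   1   2   3   4   5   6   7   8   9  10
  0   0   0   0   0   0   0   0   0   0   0   0
  1   0   0   0  11  11  11  11  11  11  11  11
  2   0   0   0  11  11  11  11  11  11  13  13
  3   0   0   0  11  11  11  11  11  20  20  20
  4   0   0   0  11  11  11  11  11  20  20  20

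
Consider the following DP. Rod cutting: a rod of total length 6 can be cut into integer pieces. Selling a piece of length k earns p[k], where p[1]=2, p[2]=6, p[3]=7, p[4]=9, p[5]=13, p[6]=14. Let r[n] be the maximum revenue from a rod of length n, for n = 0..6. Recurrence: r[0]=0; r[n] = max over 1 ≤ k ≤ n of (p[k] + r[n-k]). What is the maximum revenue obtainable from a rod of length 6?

   n    0    1    2    3    4    5    6
r[n]    0    2    6    8   12   14   18

18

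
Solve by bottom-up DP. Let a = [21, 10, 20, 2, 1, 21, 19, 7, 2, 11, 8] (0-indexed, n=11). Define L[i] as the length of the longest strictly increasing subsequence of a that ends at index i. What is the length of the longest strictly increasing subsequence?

3

   i    0    1    2    3    4    5    6    7    8    9   10
a[i]   21   10   20    2    1   21   19    7    2   11    8
L[i]    1    1    2    1    1    3    2    2    2    3    3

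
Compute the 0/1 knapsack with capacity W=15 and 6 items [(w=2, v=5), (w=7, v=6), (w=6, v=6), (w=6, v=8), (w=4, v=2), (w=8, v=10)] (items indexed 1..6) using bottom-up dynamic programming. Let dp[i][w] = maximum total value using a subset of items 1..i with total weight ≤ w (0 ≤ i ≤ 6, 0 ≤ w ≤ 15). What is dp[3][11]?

i\w   0   1   2   3   4   5   6   7   8   9  10  11  12  13  14  15
  0   0   0   0   0   0   0   0   0   0   0   0   0   0   0   0   0
  1   0   0   5   5   5   5   5   5   5   5   5   5   5   5   5   5
  2   0   0   5   5   5   5   5   6   6  11  11  11  11  11  11  11
  3   0   0   5   5   5   5   6   6  11  11  11  11  11  12  12  17
  4   0   0   5   5   5   5   8   8  13  13  13  13  14  14  19  19
  5   0   0   5   5   5   5   8   8  13  13  13  13  15  15  19  19
  6   0   0   5   5   5   5   8   8  13  13  15  15  15  15  19  19

11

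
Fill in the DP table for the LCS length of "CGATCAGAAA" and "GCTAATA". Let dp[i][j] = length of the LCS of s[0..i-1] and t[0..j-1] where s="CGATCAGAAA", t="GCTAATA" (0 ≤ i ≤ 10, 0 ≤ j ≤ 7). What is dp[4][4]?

2

   ''  G  C  T  A  A  T  A
''  0  0  0  0  0  0  0  0
 C  0  0  1  1  1  1  1  1
 G  0  1  1  1  1  1  1  1
 A  0  1  1  1  2  2  2  2
 T  0  1  1  2  2  2  3  3
 C  0  1  2  2  2  2  3  3
 A  0  1  2  2  3  3  3  4
 G  0  1  2  2  3  3  3  4
 A  0  1  2  2  3  4  4  4
 A  0  1  2  2  3  4  4  5
 A  0  1  2  2  3  4  4  5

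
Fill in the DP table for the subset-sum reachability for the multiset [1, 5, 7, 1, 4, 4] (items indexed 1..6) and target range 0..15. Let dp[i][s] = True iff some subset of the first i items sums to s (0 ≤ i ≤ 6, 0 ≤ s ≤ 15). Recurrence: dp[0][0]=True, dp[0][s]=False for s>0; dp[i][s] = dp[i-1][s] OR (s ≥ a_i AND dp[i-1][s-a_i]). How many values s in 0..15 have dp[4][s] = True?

i\s   0   1   2   3   4   5   6   7   8   9  10  11  12  13  14  15
  0   T   F   F   F   F   F   F   F   F   F   F   F   F   F   F   F
  1   T   T   F   F   F   F   F   F   F   F   F   F   F   F   F   F
  2   T   T   F   F   F   T   T   F   F   F   F   F   F   F   F   F
  3   T   T   F   F   F   T   T   T   T   F   F   F   T   T   F   F
  4   T   T   T   F   F   T   T   T   T   T   F   F   T   T   T   F
  5   T   T   T   F   T   T   T   T   T   T   T   T   T   T   T   F
  6   T   T   T   F   T   T   T   T   T   T   T   T   T   T   T   T

11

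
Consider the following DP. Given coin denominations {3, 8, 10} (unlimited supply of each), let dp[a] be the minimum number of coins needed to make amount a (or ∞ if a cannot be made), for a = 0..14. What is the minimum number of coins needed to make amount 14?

3

 a  0  1  2  3  4  5  6  7  8  9 10 11 12 13 14
dp  0  -  -  1  -  -  2  -  1  3  1  2  4  2  3
(- denotes ∞ / unreachable)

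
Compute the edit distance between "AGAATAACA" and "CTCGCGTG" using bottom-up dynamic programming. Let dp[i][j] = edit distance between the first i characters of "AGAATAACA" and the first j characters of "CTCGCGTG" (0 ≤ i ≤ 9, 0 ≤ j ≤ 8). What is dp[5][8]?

   ''  C  T  C  G  C  G  T  G
''  0  1  2  3  4  5  6  7  8
 A  1  1  2  3  4  5  6  7  8
 G  2  2  2  3  3  4  5  6  7
 A  3  3  3  3  4  4  5  6  7
 A  4  4  4  4  4  5  5  6  7
 T  5  5  4  5  5  5  6  5  6
 A  6  6  5  5  6  6  6  6  6
 A  7  7  6  6  6  7  7  7  7
 C  8  7  7  6  7  6  7  8  8
 A  9  8  8  7  7  7  7  8  9

6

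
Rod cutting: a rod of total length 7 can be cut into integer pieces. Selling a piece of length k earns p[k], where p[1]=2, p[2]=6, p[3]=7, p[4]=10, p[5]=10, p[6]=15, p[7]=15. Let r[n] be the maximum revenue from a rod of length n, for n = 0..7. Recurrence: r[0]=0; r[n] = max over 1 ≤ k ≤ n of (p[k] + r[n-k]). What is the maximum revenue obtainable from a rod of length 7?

20

   n    0    1    2    3    4    5    6    7
r[n]    0    2    6    8   12   14   18   20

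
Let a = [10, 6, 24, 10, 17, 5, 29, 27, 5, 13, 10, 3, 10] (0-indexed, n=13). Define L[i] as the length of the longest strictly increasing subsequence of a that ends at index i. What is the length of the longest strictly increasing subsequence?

4

   i    0    1    2    3    4    5    6    7    8    9   10   11   12
a[i]   10    6   24   10   17    5   29   27    5   13   10    3   10
L[i]    1    1    2    2    3    1    4    4    1    3    2    1    2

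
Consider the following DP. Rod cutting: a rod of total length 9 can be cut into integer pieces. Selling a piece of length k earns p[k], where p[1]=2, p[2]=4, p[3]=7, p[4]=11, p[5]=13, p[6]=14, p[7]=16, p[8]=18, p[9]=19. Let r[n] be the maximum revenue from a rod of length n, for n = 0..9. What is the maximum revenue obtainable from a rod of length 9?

24

   n    0    1    2    3    4    5    6    7    8    9
r[n]    0    2    4    7   11   13   15   18   22   24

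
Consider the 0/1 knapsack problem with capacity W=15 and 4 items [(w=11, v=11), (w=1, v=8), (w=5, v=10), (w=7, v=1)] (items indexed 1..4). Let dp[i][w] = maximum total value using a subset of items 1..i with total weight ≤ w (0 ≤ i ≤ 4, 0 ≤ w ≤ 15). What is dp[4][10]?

i\w   0   1   2   3   4   5   6   7   8   9  10  11  12  13  14  15
  0   0   0   0   0   0   0   0   0   0   0   0   0   0   0   0   0
  1   0   0   0   0   0   0   0   0   0   0   0  11  11  11  11  11
  2   0   8   8   8   8   8   8   8   8   8   8  11  19  19  19  19
  3   0   8   8   8   8  10  18  18  18  18  18  18  19  19  19  19
  4   0   8   8   8   8  10  18  18  18  18  18  18  19  19  19  19

18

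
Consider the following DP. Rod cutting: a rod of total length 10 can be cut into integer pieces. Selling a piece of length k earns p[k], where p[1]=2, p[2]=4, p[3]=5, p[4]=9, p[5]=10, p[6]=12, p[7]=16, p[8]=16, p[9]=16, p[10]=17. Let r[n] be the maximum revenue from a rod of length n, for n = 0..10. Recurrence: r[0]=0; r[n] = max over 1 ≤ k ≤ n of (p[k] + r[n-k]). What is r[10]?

   n    0    1    2    3    4    5    6    7    8    9   10
r[n]    0    2    4    6    9   11   13   16   18   20   22

22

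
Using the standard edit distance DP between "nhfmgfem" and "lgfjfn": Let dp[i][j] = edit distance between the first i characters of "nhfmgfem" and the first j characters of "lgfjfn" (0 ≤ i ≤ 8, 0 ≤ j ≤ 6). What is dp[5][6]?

   ''  l  g  f  j  f  n
''  0  1  2  3  4  5  6
 n  1  1  2  3  4  5  5
 h  2  2  2  3  4  5  6
 f  3  3  3  2  3  4  5
 m  4  4  4  3  3  4  5
 g  5  5  4  4  4  4  5
 f  6  6  5  4  5  4  5
 e  7  7  6  5  5  5  5
 m  8  8  7  6  6  6  6

5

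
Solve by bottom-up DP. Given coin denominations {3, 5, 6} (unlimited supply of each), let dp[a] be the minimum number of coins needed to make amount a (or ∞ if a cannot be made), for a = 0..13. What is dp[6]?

1

 a  0  1  2  3  4  5  6  7  8  9 10 11 12 13
dp  0  -  -  1  -  1  1  -  2  2  2  2  2  3
(- denotes ∞ / unreachable)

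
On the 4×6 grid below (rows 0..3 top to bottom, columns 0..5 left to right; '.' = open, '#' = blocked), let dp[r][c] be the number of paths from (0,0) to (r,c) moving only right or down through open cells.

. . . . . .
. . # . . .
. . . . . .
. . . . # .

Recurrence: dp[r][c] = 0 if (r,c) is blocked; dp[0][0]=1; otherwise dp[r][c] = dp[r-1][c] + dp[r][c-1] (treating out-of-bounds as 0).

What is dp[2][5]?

r\c   0   1   2   3   4   5
  0   1   1   1   1   1   1
  1   1   2   0   1   2   3
  2   1   3   3   4   6   9
  3   1   4   7  11   0   9

9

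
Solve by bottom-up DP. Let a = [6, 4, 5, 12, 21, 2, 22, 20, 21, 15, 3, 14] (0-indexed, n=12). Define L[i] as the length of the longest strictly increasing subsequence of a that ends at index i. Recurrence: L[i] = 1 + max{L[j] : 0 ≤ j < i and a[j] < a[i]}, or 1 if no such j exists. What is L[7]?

4

   i    0    1    2    3    4    5    6    7    8    9   10   11
a[i]    6    4    5   12   21    2   22   20   21   15    3   14
L[i]    1    1    2    3    4    1    5    4    5    4    2    4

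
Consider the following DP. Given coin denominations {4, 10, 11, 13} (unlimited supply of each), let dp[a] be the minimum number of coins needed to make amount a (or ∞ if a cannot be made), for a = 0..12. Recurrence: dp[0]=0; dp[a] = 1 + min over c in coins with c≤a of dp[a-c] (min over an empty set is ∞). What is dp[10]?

 a  0  1  2  3  4  5  6  7  8  9 10 11 12
dp  0  -  -  -  1  -  -  -  2  -  1  1  3
(- denotes ∞ / unreachable)

1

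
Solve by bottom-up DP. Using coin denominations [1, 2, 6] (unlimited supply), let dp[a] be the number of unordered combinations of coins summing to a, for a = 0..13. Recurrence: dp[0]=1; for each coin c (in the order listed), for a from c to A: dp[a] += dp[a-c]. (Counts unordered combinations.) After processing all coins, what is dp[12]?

after  coin     0     1     2     3     4     5     6     7     8     9    10    11    12    13
          1     1     1     1     1     1     1     1     1     1     1     1     1     1     1
          2     1     1     2     2     3     3     4     4     5     5     6     6     7     7
          6     1     1     2     2     3     3     5     5     7     7     9     9    12    12

12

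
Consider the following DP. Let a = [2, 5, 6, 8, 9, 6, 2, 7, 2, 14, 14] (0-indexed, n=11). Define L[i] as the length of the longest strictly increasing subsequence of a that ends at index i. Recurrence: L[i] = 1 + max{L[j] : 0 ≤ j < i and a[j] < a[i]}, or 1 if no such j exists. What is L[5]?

   i    0    1    2    3    4    5    6    7    8    9   10
a[i]    2    5    6    8    9    6    2    7    2   14   14
L[i]    1    2    3    4    5    3    1    4    1    6    6

3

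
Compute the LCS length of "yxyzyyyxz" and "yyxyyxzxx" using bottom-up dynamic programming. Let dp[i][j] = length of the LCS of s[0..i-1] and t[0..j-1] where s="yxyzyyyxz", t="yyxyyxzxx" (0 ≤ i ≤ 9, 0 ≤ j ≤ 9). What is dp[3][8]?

   ''  y  y  x  y  y  x  z  x  x
''  0  0  0  0  0  0  0  0  0  0
 y  0  1  1  1  1  1  1  1  1  1
 x  0  1  1  2  2  2  2  2  2  2
 y  0  1  2  2  3  3  3  3  3  3
 z  0  1  2  2  3  3  3  4  4  4
 y  0  1  2  2  3  4  4  4  4  4
 y  0  1  2  2  3  4  4  4  4  4
 y  0  1  2  2  3  4  4  4  4  4
 x  0  1  2  3  3  4  5  5  5  5
 z  0  1  2  3  3  4  5  6  6  6

3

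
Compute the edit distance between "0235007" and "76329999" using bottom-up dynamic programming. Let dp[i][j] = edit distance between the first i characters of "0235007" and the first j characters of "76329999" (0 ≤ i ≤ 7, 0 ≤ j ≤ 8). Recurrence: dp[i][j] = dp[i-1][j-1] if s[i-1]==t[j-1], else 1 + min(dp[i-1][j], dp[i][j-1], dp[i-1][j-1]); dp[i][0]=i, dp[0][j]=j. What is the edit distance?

7

   ''  7  6  3  2  9  9  9  9
''  0  1  2  3  4  5  6  7  8
 0  1  1  2  3  4  5  6  7  8
 2  2  2  2  3  3  4  5  6  7
 3  3  3  3  2  3  4  5  6  7
 5  4  4  4  3  3  4  5  6  7
 0  5  5  5  4  4  4  5  6  7
 0  6  6  6  5  5  5  5  6  7
 7  7  6  7  6  6  6  6  6  7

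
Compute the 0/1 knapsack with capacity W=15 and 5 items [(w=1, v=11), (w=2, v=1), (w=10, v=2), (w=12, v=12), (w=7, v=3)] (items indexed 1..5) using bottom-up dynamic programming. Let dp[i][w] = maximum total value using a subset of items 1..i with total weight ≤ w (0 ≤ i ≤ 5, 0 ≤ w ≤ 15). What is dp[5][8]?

14

i\w   0   1   2   3   4   5   6   7   8   9  10  11  12  13  14  15
  0   0   0   0   0   0   0   0   0   0   0   0   0   0   0   0   0
  1   0  11  11  11  11  11  11  11  11  11  11  11  11  11  11  11
  2   0  11  11  12  12  12  12  12  12  12  12  12  12  12  12  12
  3   0  11  11  12  12  12  12  12  12  12  12  13  13  14  14  14
  4   0  11  11  12  12  12  12  12  12  12  12  13  13  23  23  24
  5   0  11  11  12  12  12  12  12  14  14  15  15  15  23  23  24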